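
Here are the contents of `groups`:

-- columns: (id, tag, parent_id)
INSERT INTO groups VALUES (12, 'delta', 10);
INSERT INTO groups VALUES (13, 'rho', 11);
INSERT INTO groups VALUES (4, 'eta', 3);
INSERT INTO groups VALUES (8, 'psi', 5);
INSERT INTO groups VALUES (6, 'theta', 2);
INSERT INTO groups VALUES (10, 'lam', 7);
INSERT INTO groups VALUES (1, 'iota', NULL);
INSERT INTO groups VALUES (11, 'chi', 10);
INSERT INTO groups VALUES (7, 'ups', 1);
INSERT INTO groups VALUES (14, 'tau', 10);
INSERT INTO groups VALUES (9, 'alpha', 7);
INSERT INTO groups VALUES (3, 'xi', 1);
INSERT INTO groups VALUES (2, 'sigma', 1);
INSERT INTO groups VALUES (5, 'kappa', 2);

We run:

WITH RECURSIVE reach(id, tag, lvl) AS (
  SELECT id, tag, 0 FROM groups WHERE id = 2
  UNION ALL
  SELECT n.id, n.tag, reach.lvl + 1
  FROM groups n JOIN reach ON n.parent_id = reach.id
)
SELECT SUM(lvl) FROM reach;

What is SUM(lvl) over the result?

Base: id=2 (sigma) at lvl 0.
Iteration 1: rows with parent_id in {2} -> kappa (id 5, lvl 1), theta (id 6, lvl 1).
Iteration 2: rows with parent_id in {5,6} -> psi (id 8, lvl 2).
Iteration 3: no rows with parent_id in {8}; recursion stops.
SUM(lvl) = 0 + 1 + 1 + 2 = 4.

4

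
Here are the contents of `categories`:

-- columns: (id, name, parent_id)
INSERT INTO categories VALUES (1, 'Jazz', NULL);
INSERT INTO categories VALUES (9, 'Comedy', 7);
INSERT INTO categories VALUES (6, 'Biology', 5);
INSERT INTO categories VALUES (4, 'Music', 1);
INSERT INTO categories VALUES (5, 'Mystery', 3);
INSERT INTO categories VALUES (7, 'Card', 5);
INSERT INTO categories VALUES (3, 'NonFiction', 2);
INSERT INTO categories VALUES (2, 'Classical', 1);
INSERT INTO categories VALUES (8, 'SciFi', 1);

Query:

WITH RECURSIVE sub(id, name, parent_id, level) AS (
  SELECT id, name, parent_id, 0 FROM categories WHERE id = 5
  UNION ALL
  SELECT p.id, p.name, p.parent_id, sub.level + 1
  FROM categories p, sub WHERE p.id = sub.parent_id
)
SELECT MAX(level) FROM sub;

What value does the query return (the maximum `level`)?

Base: id=5 (Mystery), parent_id=3, level 0.
Iteration 1: join on id=3 -> NonFiction (id 3, parent_id=2, level 1).
Iteration 2: join on id=2 -> Classical (id 2, parent_id=1, level 2).
Iteration 3: join on id=1 -> Jazz (id 1, parent_id=NULL, level 3).
Iteration 4: parent_id is NULL; no match; recursion stops.
level values: 0, 1, 2, 3; the maximum is 3.

3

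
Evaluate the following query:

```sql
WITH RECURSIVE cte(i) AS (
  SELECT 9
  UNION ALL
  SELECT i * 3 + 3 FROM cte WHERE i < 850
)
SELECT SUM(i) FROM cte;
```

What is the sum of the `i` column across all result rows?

3813

Base: i=9.
Iteration 1: 9 < 850 holds -> i = 9 * 3 + 3 = 30.
Iteration 2: 30 < 850 holds -> i = 30 * 3 + 3 = 93.
Iteration 3: 93 < 850 holds -> i = 93 * 3 + 3 = 282.
Iteration 4: 282 < 850 holds -> i = 282 * 3 + 3 = 849.
Iteration 5: 849 < 850 holds -> i = 849 * 3 + 3 = 2550.
Iteration 6: 2550 < 850 fails; recursion stops.
SUM(i) = 9 + 30 + 93 + 282 + 849 + 2550 = 3813.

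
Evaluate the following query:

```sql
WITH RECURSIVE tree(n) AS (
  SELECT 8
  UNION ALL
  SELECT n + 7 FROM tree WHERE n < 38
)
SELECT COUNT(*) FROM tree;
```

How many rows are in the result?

6

Base: n=8.
Iteration 1: 8 < 38 holds -> n = 8 + 7 = 15.
Iteration 2: 15 < 38 holds -> n = 15 + 7 = 22.
Iteration 3: 22 < 38 holds -> n = 22 + 7 = 29.
Iteration 4: 29 < 38 holds -> n = 29 + 7 = 36.
Iteration 5: 36 < 38 holds -> n = 36 + 7 = 43.
Iteration 6: 43 < 38 fails; recursion stops.
Total rows emitted: 6.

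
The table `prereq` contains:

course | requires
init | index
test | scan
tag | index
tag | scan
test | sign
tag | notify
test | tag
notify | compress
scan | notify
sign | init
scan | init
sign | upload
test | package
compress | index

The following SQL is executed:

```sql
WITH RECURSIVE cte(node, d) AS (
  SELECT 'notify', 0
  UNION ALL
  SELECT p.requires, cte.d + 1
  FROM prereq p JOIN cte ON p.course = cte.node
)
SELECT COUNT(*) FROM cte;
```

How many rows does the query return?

3

Base: (notify, d=0).
Iteration 1: edges from {notify} -> (compress, d=1).
Iteration 2: edges from {compress} -> (index, d=2).
Iteration 3: no outgoing edges from {index}; recursion stops.
Total rows emitted: 3.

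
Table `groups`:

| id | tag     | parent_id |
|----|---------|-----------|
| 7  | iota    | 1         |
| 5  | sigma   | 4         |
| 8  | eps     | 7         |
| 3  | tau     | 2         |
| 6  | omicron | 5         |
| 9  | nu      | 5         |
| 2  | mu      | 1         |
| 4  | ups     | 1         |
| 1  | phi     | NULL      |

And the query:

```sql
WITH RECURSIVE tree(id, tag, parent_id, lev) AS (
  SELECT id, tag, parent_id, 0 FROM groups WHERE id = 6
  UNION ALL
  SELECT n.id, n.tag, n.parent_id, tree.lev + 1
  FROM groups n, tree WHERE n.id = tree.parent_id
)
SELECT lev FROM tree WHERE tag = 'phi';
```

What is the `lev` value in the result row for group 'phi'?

Base: id=6 (omicron), parent_id=5, lev 0.
Iteration 1: join on id=5 -> sigma (id 5, parent_id=4, lev 1).
Iteration 2: join on id=4 -> ups (id 4, parent_id=1, lev 2).
Iteration 3: join on id=1 -> phi (id 1, parent_id=NULL, lev 3).
Iteration 4: parent_id is NULL; no match; recursion stops.

3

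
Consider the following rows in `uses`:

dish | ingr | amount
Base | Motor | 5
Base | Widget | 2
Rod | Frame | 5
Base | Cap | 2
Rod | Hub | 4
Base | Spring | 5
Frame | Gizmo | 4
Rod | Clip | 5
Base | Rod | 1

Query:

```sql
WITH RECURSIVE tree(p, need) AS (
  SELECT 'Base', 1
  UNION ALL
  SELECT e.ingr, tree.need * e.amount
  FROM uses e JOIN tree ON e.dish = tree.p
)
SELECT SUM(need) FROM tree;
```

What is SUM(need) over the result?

50

Base: (Base, need=1).
Iteration 1: components of {Base} -> Cap = 1*2 = 2, Motor = 1*5 = 5, Rod = 1*1 = 1, Spring = 1*5 = 5, Widget = 1*2 = 2.
Iteration 2: components of {Cap,Motor,Rod,Spring,Widget} -> Clip = 1*5 = 5, Frame = 1*5 = 5, Hub = 1*4 = 4.
Iteration 3: components of {Clip,Frame,Hub} -> Gizmo = 5*4 = 20.
Iteration 4: no further components; recursion stops.
SUM(need) = 1 + 5 + 2 + 1 + 5 + 2 + 4 + 5 + 5 + 20 = 50.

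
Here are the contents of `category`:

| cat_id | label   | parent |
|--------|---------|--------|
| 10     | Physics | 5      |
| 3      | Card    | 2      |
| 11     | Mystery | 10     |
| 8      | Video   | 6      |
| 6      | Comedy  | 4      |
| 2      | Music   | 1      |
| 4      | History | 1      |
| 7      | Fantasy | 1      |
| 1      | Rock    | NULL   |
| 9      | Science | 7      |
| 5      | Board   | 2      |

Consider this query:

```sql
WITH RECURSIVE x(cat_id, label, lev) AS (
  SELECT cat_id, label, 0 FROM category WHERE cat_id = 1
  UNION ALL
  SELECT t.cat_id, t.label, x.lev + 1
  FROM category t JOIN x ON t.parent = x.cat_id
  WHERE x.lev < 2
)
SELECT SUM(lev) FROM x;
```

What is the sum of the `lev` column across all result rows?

Base: cat_id=1 (Rock) at lev 0.
Iteration 1: rows with parent in {1} -> Music (id 2, lev 1), History (id 4, lev 1), Fantasy (id 7, lev 1).
Iteration 2: rows with parent in {2,4,7} -> Card (id 3, lev 2), Board (id 5, lev 2), Comedy (id 6, lev 2), Science (id 9, lev 2).
Iteration 3: lev < 2 fails for all current rows; recursion stops.
SUM(lev) = 0 + 1 + 1 + 1 + 2 + 2 + 2 + 2 = 11.

11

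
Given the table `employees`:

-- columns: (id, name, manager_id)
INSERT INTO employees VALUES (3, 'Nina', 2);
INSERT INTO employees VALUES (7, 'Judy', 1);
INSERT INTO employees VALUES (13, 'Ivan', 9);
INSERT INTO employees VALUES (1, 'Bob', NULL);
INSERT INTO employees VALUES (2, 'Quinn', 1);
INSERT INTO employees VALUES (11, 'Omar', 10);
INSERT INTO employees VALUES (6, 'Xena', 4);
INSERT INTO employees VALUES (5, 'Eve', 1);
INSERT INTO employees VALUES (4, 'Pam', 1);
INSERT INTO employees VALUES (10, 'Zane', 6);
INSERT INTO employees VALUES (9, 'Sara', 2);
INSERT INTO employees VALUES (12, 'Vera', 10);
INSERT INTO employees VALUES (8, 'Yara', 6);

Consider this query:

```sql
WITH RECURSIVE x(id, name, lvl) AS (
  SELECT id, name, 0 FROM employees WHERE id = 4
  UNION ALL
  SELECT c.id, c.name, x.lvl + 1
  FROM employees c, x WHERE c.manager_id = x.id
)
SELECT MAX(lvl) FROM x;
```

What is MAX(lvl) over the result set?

3

Base: id=4 (Pam) at lvl 0.
Iteration 1: rows with manager_id in {4} -> Xena (id 6, lvl 1).
Iteration 2: rows with manager_id in {6} -> Yara (id 8, lvl 2), Zane (id 10, lvl 2).
Iteration 3: rows with manager_id in {8,10} -> Omar (id 11, lvl 3), Vera (id 12, lvl 3).
Iteration 4: no rows with manager_id in {11,12}; recursion stops.
lvl values: 0, 1, 2, 2, 3, 3; the maximum is 3.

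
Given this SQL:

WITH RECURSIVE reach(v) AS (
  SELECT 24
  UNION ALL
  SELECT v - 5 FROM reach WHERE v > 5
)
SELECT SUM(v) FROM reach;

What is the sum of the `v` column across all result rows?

Base: v=24.
Iteration 1: 24 > 5 holds -> v = 24 - 5 = 19.
Iteration 2: 19 > 5 holds -> v = 19 - 5 = 14.
Iteration 3: 14 > 5 holds -> v = 14 - 5 = 9.
Iteration 4: 9 > 5 holds -> v = 9 - 5 = 4.
Iteration 5: 4 > 5 fails; recursion stops.
SUM(v) = 24 + 19 + 14 + 9 + 4 = 70.

70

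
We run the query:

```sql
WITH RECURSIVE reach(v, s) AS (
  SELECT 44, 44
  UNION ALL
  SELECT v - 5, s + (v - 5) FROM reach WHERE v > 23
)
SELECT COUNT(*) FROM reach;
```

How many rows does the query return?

Base: v=44, s=44.
Iteration 1: 44 > 23 holds -> v = 44 - 5 = 39, s = 44 + 39 = 83.
Iteration 2: 39 > 23 holds -> v = 39 - 5 = 34, s = 83 + 34 = 117.
Iteration 3: 34 > 23 holds -> v = 34 - 5 = 29, s = 117 + 29 = 146.
Iteration 4: 29 > 23 holds -> v = 29 - 5 = 24, s = 146 + 24 = 170.
Iteration 5: 24 > 23 holds -> v = 24 - 5 = 19, s = 170 + 19 = 189.
Iteration 6: 19 > 23 fails; recursion stops.
Total rows emitted: 6.

6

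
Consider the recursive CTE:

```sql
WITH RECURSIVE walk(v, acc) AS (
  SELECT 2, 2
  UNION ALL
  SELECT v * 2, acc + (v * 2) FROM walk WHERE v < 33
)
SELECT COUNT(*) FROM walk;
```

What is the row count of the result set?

Base: v=2, acc=2.
Iteration 1: 2 < 33 holds -> v = 2 * 2 = 4, acc = 2 + 4 = 6.
Iteration 2: 4 < 33 holds -> v = 4 * 2 = 8, acc = 6 + 8 = 14.
Iteration 3: 8 < 33 holds -> v = 8 * 2 = 16, acc = 14 + 16 = 30.
Iteration 4: 16 < 33 holds -> v = 16 * 2 = 32, acc = 30 + 32 = 62.
Iteration 5: 32 < 33 holds -> v = 32 * 2 = 64, acc = 62 + 64 = 126.
Iteration 6: 64 < 33 fails; recursion stops.
Total rows emitted: 6.

6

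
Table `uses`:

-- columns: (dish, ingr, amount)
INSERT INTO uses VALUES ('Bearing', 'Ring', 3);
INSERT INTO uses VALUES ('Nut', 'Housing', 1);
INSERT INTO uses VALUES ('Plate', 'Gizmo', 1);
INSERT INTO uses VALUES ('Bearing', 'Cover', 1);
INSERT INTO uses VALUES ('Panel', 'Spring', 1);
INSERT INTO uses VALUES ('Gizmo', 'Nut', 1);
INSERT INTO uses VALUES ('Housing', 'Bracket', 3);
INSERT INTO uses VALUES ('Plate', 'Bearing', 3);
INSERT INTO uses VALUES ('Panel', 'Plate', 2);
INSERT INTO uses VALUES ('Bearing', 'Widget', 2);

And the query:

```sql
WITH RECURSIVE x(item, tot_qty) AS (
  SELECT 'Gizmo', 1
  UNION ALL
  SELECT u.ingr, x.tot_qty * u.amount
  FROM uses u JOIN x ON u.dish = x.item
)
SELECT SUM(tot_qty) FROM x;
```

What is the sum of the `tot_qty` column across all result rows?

6

Base: (Gizmo, tot_qty=1).
Iteration 1: components of {Gizmo} -> Nut = 1*1 = 1.
Iteration 2: components of {Nut} -> Housing = 1*1 = 1.
Iteration 3: components of {Housing} -> Bracket = 1*3 = 3.
Iteration 4: no further components; recursion stops.
SUM(tot_qty) = 1 + 1 + 1 + 3 = 6.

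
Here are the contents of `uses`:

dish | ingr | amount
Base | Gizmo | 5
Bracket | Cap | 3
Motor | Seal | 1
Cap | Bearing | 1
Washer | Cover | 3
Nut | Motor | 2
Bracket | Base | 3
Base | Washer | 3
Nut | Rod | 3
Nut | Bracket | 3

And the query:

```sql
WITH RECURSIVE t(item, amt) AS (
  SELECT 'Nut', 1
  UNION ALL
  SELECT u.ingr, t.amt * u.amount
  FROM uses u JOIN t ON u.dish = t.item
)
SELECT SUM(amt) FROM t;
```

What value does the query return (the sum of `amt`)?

191

Base: (Nut, amt=1).
Iteration 1: components of {Nut} -> Bracket = 1*3 = 3, Motor = 1*2 = 2, Rod = 1*3 = 3.
Iteration 2: components of {Bracket,Motor,Rod} -> Base = 3*3 = 9, Cap = 3*3 = 9, Seal = 2*1 = 2.
Iteration 3: components of {Base,Cap,Seal} -> Bearing = 9*1 = 9, Gizmo = 9*5 = 45, Washer = 9*3 = 27.
Iteration 4: components of {Bearing,Gizmo,Washer} -> Cover = 27*3 = 81.
Iteration 5: no further components; recursion stops.
SUM(amt) = 1 + 3 + 2 + 3 + 9 + 9 + 2 + 9 + 45 + 27 + 81 = 191.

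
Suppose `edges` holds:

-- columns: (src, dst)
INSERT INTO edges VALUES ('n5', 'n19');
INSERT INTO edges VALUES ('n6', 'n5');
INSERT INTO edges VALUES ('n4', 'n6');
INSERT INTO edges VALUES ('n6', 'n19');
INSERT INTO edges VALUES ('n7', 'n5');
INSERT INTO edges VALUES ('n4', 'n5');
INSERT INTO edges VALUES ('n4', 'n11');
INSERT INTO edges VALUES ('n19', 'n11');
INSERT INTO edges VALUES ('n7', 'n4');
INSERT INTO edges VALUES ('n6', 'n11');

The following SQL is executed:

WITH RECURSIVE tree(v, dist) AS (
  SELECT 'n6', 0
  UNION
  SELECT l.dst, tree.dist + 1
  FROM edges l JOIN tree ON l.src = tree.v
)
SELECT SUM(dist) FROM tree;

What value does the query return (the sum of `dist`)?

10

Base: (n6, dist=0).
Iteration 1: edges from {n6} -> (n11, dist=1), (n19, dist=1), (n5, dist=1).
Iteration 2: edges from {n11,n19,n5} -> (n11, dist=2), (n19, dist=2).
Iteration 3: edges from {n11,n19} -> (n11, dist=3).
Iteration 4: no outgoing edges from {n11}; recursion stops.
SUM(dist) = 0 + 1 + 1 + 1 + 2 + 2 + 3 = 10.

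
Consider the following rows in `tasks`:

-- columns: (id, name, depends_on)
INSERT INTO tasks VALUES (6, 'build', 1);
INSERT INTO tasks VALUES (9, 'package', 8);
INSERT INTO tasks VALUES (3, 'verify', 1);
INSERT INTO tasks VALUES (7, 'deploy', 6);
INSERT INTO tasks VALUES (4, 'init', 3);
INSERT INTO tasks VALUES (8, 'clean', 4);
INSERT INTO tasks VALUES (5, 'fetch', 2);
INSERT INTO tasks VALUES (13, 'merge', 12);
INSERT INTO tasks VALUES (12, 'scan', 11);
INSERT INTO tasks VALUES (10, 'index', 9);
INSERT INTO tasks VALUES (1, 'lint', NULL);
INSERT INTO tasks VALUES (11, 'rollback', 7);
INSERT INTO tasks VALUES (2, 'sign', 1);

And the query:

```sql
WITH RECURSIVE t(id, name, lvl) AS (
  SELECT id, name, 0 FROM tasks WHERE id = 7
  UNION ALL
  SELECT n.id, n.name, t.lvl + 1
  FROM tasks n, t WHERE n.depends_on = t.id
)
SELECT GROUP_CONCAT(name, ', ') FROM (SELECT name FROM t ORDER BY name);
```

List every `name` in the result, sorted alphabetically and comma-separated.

Base: id=7 (deploy) at lvl 0.
Iteration 1: rows with depends_on in {7} -> rollback (id 11, lvl 1).
Iteration 2: rows with depends_on in {11} -> scan (id 12, lvl 2).
Iteration 3: rows with depends_on in {12} -> merge (id 13, lvl 3).
Iteration 4: no rows with depends_on in {13}; recursion stops.

deploy, merge, rollback, scan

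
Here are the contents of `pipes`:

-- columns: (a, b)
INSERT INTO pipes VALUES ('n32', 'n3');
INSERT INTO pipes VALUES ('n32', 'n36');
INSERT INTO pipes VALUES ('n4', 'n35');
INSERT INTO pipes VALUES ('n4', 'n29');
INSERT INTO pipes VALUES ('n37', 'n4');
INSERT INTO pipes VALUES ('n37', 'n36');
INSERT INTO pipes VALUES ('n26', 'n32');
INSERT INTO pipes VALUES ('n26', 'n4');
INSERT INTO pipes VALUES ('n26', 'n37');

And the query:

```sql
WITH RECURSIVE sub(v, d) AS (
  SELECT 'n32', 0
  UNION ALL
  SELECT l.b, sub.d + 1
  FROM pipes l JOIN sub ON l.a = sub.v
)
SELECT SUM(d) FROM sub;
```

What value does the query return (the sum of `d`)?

2

Base: (n32, d=0).
Iteration 1: edges from {n32} -> (n3, d=1), (n36, d=1).
Iteration 2: no outgoing edges from {n3,n36}; recursion stops.
SUM(d) = 0 + 1 + 1 = 2.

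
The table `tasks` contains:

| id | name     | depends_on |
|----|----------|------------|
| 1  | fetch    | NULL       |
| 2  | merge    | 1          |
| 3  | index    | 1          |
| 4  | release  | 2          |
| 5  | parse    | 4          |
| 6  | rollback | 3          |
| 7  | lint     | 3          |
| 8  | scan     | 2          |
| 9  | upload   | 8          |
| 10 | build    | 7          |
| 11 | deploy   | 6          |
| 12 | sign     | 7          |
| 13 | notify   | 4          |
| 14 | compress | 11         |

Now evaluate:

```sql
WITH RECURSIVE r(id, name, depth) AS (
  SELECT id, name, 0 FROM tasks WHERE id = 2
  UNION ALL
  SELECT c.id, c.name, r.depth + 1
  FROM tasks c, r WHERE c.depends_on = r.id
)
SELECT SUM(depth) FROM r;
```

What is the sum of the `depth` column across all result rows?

Base: id=2 (merge) at depth 0.
Iteration 1: rows with depends_on in {2} -> release (id 4, depth 1), scan (id 8, depth 1).
Iteration 2: rows with depends_on in {4,8} -> parse (id 5, depth 2), upload (id 9, depth 2), notify (id 13, depth 2).
Iteration 3: no rows with depends_on in {5,9,13}; recursion stops.
SUM(depth) = 0 + 1 + 1 + 2 + 2 + 2 = 8.

8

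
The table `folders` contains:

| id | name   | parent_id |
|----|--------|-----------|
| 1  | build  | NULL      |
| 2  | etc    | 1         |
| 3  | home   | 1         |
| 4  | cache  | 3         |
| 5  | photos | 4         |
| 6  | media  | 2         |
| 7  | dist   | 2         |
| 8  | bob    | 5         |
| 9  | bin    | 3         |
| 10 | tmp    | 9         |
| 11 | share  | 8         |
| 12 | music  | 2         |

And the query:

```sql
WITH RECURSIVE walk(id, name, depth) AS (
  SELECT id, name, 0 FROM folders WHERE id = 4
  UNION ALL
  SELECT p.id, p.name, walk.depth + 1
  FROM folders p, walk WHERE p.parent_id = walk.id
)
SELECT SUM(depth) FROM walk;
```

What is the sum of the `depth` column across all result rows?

6

Base: id=4 (cache) at depth 0.
Iteration 1: rows with parent_id in {4} -> photos (id 5, depth 1).
Iteration 2: rows with parent_id in {5} -> bob (id 8, depth 2).
Iteration 3: rows with parent_id in {8} -> share (id 11, depth 3).
Iteration 4: no rows with parent_id in {11}; recursion stops.
SUM(depth) = 0 + 1 + 2 + 3 = 6.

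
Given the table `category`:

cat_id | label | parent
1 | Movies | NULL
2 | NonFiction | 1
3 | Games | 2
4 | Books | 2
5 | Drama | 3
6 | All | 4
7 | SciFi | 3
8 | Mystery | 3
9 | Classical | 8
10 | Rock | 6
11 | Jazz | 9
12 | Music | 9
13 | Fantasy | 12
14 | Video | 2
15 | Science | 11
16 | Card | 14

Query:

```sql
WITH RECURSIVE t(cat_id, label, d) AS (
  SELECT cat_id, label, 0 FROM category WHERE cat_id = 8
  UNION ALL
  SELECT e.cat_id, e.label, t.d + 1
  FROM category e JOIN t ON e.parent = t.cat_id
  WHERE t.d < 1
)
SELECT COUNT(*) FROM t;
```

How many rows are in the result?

Base: cat_id=8 (Mystery) at d 0.
Iteration 1: rows with parent in {8} -> Classical (id 9, d 1).
Iteration 2: d < 1 fails for all current rows; recursion stops.
Total rows emitted: 2.

2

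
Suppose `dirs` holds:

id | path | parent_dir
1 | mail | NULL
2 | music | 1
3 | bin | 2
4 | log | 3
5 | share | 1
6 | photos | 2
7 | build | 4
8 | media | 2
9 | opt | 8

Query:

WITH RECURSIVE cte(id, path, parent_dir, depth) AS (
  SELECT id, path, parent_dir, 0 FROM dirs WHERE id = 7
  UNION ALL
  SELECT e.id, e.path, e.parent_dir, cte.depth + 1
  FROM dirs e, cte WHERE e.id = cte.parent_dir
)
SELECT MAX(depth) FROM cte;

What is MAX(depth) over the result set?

Base: id=7 (build), parent_dir=4, depth 0.
Iteration 1: join on id=4 -> log (id 4, parent_dir=3, depth 1).
Iteration 2: join on id=3 -> bin (id 3, parent_dir=2, depth 2).
Iteration 3: join on id=2 -> music (id 2, parent_dir=1, depth 3).
Iteration 4: join on id=1 -> mail (id 1, parent_dir=NULL, depth 4).
Iteration 5: parent_dir is NULL; no match; recursion stops.
depth values: 0, 1, 2, 3, 4; the maximum is 4.

4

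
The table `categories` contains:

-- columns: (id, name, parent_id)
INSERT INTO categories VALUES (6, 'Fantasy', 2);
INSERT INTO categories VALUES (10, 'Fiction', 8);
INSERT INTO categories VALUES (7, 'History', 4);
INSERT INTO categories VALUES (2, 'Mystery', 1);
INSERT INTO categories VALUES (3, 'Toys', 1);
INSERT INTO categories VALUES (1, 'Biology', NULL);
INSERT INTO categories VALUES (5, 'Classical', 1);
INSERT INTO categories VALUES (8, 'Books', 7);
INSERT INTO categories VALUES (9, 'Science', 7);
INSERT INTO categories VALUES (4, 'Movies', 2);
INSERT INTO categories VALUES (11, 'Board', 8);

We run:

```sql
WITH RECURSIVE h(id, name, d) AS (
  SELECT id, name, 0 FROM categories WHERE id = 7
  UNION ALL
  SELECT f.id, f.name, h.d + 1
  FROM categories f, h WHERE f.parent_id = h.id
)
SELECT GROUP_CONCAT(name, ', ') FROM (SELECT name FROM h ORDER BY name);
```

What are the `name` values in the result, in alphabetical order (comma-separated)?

Board, Books, Fiction, History, Science

Base: id=7 (History) at d 0.
Iteration 1: rows with parent_id in {7} -> Books (id 8, d 1), Science (id 9, d 1).
Iteration 2: rows with parent_id in {8,9} -> Fiction (id 10, d 2), Board (id 11, d 2).
Iteration 3: no rows with parent_id in {10,11}; recursion stops.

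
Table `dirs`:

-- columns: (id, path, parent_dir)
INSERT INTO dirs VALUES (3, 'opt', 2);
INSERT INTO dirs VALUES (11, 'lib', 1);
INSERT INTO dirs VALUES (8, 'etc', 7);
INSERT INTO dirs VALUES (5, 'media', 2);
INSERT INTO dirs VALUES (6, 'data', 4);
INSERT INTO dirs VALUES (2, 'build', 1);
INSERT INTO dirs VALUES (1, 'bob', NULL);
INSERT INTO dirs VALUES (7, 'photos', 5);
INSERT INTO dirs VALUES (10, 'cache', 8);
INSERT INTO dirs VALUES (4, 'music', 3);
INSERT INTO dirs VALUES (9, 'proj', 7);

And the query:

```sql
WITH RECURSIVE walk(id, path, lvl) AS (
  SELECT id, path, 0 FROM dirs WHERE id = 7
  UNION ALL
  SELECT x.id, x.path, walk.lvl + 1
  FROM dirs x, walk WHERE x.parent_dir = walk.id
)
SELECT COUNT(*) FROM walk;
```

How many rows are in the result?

Base: id=7 (photos) at lvl 0.
Iteration 1: rows with parent_dir in {7} -> etc (id 8, lvl 1), proj (id 9, lvl 1).
Iteration 2: rows with parent_dir in {8,9} -> cache (id 10, lvl 2).
Iteration 3: no rows with parent_dir in {10}; recursion stops.
Total rows emitted: 4.

4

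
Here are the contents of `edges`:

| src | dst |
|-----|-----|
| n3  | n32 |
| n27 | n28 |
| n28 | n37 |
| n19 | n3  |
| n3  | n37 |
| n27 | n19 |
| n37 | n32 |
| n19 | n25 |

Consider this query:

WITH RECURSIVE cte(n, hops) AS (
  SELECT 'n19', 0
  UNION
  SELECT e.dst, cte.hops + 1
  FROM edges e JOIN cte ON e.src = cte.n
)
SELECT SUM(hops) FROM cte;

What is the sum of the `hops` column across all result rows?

9

Base: (n19, hops=0).
Iteration 1: edges from {n19} -> (n25, hops=1), (n3, hops=1).
Iteration 2: edges from {n25,n3} -> (n32, hops=2), (n37, hops=2).
Iteration 3: edges from {n32,n37} -> (n32, hops=3).
Iteration 4: no outgoing edges from {n32}; recursion stops.
SUM(hops) = 0 + 1 + 1 + 2 + 2 + 3 = 9.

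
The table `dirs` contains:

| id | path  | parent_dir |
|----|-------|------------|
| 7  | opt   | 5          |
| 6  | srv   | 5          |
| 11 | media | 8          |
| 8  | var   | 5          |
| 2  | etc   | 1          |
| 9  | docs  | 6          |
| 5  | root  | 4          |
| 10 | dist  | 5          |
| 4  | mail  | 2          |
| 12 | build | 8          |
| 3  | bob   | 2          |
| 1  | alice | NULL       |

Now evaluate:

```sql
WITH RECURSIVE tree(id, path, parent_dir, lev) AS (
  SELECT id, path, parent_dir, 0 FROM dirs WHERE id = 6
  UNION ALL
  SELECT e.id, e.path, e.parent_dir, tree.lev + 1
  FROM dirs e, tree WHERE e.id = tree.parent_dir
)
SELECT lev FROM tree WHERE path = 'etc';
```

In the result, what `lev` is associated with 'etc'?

Base: id=6 (srv), parent_dir=5, lev 0.
Iteration 1: join on id=5 -> root (id 5, parent_dir=4, lev 1).
Iteration 2: join on id=4 -> mail (id 4, parent_dir=2, lev 2).
Iteration 3: join on id=2 -> etc (id 2, parent_dir=1, lev 3).
Iteration 4: join on id=1 -> alice (id 1, parent_dir=NULL, lev 4).
Iteration 5: parent_dir is NULL; no match; recursion stops.

3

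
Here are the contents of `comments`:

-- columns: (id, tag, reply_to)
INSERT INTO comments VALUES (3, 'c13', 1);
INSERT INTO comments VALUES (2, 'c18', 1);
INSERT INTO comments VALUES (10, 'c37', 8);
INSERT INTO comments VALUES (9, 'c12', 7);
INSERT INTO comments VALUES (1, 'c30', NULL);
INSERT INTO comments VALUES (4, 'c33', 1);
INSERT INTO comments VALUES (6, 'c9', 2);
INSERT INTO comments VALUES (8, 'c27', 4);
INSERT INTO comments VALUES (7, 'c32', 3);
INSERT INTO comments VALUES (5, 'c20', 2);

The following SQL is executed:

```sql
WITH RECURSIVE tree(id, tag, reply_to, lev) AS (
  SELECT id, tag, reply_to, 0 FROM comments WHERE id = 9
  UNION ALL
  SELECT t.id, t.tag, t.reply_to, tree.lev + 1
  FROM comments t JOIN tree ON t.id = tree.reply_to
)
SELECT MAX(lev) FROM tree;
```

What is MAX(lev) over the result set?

3

Base: id=9 (c12), reply_to=7, lev 0.
Iteration 1: join on id=7 -> c32 (id 7, reply_to=3, lev 1).
Iteration 2: join on id=3 -> c13 (id 3, reply_to=1, lev 2).
Iteration 3: join on id=1 -> c30 (id 1, reply_to=NULL, lev 3).
Iteration 4: reply_to is NULL; no match; recursion stops.
lev values: 0, 1, 2, 3; the maximum is 3.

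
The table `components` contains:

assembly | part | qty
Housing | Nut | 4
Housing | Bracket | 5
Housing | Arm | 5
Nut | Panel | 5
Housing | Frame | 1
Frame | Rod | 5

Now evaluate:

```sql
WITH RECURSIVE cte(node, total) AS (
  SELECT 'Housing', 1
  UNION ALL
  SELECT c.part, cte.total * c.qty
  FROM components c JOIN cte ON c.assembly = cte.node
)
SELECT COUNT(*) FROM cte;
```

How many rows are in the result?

7

Base: (Housing, total=1).
Iteration 1: components of {Housing} -> Arm = 1*5 = 5, Bracket = 1*5 = 5, Frame = 1*1 = 1, Nut = 1*4 = 4.
Iteration 2: components of {Arm,Bracket,Frame,Nut} -> Panel = 4*5 = 20, Rod = 1*5 = 5.
Iteration 3: no further components; recursion stops.
Total rows emitted: 7.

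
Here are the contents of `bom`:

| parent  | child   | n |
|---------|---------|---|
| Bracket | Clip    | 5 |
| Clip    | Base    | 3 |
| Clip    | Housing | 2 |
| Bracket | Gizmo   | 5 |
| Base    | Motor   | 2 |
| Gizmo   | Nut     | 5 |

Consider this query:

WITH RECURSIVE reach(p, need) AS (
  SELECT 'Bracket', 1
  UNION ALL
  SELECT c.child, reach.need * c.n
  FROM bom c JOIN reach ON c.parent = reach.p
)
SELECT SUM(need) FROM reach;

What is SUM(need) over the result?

91

Base: (Bracket, need=1).
Iteration 1: components of {Bracket} -> Clip = 1*5 = 5, Gizmo = 1*5 = 5.
Iteration 2: components of {Clip,Gizmo} -> Base = 5*3 = 15, Housing = 5*2 = 10, Nut = 5*5 = 25.
Iteration 3: components of {Base,Housing,Nut} -> Motor = 15*2 = 30.
Iteration 4: no further components; recursion stops.
SUM(need) = 1 + 5 + 5 + 15 + 10 + 25 + 30 = 91.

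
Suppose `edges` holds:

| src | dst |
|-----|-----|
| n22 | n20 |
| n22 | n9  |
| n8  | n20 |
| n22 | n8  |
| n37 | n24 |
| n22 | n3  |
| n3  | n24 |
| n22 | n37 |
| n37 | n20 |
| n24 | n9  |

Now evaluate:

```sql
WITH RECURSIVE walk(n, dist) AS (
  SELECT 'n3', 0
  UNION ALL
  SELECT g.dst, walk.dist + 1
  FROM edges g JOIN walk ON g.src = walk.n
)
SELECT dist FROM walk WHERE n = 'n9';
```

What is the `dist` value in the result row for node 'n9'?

Base: (n3, dist=0).
Iteration 1: edges from {n3} -> (n24, dist=1).
Iteration 2: edges from {n24} -> (n9, dist=2).
Iteration 3: no outgoing edges from {n9}; recursion stops.

2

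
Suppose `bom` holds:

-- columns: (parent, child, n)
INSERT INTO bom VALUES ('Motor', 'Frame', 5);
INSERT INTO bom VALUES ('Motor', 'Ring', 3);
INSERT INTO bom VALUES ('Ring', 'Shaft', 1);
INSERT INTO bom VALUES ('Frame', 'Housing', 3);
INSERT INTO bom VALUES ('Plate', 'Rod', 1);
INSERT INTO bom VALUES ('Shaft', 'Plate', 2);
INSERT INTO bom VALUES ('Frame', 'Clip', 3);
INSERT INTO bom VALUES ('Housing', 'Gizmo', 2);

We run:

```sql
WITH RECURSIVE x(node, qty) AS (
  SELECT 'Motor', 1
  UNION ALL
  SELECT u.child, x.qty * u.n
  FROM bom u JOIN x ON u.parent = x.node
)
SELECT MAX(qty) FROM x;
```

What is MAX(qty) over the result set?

Base: (Motor, qty=1).
Iteration 1: components of {Motor} -> Frame = 1*5 = 5, Ring = 1*3 = 3.
Iteration 2: components of {Frame,Ring} -> Clip = 5*3 = 15, Housing = 5*3 = 15, Shaft = 3*1 = 3.
Iteration 3: components of {Clip,Housing,Shaft} -> Gizmo = 15*2 = 30, Plate = 3*2 = 6.
Iteration 4: components of {Gizmo,Plate} -> Rod = 6*1 = 6.
Iteration 5: no further components; recursion stops.
qty values: 1, 3, 5, 3, 15, 15, 6, 30, 6; the maximum is 30.

30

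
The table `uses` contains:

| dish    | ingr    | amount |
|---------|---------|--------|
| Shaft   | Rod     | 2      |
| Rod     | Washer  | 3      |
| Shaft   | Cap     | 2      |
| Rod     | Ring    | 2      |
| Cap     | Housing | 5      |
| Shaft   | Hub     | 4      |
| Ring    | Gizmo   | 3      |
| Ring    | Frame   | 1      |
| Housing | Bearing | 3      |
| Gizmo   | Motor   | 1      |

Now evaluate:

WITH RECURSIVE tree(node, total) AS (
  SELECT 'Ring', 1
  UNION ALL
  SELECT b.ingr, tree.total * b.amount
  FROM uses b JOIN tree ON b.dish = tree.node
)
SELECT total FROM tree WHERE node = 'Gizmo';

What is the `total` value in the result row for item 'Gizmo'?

Base: (Ring, total=1).
Iteration 1: components of {Ring} -> Frame = 1*1 = 1, Gizmo = 1*3 = 3.
Iteration 2: components of {Frame,Gizmo} -> Motor = 3*1 = 3.
Iteration 3: no further components; recursion stops.

3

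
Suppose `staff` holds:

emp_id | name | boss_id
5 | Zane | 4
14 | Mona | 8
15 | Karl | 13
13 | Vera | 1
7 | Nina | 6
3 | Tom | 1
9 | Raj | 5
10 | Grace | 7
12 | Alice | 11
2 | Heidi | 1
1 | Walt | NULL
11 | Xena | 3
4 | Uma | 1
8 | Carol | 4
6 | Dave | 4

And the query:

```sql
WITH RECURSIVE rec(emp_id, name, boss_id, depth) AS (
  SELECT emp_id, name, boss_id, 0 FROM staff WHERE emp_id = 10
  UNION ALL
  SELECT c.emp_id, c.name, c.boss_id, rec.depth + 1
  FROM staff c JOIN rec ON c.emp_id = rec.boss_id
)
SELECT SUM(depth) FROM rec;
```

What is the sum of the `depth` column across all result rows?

10

Base: emp_id=10 (Grace), boss_id=7, depth 0.
Iteration 1: join on emp_id=7 -> Nina (id 7, boss_id=6, depth 1).
Iteration 2: join on emp_id=6 -> Dave (id 6, boss_id=4, depth 2).
Iteration 3: join on emp_id=4 -> Uma (id 4, boss_id=1, depth 3).
Iteration 4: join on emp_id=1 -> Walt (id 1, boss_id=NULL, depth 4).
Iteration 5: boss_id is NULL; no match; recursion stops.
SUM(depth) = 0 + 1 + 2 + 3 + 4 = 10.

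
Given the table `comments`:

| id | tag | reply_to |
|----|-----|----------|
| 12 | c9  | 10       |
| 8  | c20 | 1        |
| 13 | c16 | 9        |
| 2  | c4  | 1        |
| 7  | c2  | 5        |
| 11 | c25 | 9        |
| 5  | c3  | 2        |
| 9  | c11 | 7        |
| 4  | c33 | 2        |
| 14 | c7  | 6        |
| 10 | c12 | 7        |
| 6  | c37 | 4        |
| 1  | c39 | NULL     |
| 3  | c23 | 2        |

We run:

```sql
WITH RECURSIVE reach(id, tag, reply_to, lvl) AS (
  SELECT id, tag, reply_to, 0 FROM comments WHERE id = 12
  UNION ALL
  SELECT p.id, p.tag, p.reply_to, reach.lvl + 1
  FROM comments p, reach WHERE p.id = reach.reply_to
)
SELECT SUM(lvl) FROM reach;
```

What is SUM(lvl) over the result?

Base: id=12 (c9), reply_to=10, lvl 0.
Iteration 1: join on id=10 -> c12 (id 10, reply_to=7, lvl 1).
Iteration 2: join on id=7 -> c2 (id 7, reply_to=5, lvl 2).
Iteration 3: join on id=5 -> c3 (id 5, reply_to=2, lvl 3).
Iteration 4: join on id=2 -> c4 (id 2, reply_to=1, lvl 4).
Iteration 5: join on id=1 -> c39 (id 1, reply_to=NULL, lvl 5).
Iteration 6: reply_to is NULL; no match; recursion stops.
SUM(lvl) = 0 + 1 + 2 + 3 + 4 + 5 = 15.

15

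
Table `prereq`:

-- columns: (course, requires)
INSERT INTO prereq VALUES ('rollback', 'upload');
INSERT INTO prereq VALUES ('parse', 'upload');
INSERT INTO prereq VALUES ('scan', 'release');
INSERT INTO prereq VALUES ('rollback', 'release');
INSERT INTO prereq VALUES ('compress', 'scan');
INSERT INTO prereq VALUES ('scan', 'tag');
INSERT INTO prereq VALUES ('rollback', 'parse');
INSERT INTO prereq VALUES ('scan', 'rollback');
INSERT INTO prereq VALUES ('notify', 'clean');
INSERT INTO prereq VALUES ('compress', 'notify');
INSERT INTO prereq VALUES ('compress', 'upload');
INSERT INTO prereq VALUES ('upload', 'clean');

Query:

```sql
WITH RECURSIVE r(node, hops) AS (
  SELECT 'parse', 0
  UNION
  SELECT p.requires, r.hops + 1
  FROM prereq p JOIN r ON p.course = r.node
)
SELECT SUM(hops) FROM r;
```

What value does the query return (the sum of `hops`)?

3

Base: (parse, hops=0).
Iteration 1: edges from {parse} -> (upload, hops=1).
Iteration 2: edges from {upload} -> (clean, hops=2).
Iteration 3: no outgoing edges from {clean}; recursion stops.
SUM(hops) = 0 + 1 + 2 = 3.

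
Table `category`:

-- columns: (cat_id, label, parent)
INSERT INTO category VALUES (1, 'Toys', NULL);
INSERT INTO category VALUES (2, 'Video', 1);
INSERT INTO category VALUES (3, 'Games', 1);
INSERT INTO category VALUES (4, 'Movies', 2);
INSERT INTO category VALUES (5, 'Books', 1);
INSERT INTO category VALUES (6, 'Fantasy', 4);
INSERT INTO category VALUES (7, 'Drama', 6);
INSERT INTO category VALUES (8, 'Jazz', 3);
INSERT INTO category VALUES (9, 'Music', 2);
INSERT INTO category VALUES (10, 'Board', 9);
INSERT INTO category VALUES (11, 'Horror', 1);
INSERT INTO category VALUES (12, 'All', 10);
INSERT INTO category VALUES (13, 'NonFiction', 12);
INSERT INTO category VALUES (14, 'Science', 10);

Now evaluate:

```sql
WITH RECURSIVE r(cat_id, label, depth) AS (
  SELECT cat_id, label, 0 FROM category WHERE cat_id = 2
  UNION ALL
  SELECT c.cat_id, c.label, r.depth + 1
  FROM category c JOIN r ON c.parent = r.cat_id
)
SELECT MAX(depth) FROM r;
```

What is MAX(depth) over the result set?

Base: cat_id=2 (Video) at depth 0.
Iteration 1: rows with parent in {2} -> Movies (id 4, depth 1), Music (id 9, depth 1).
Iteration 2: rows with parent in {4,9} -> Fantasy (id 6, depth 2), Board (id 10, depth 2).
Iteration 3: rows with parent in {6,10} -> Drama (id 7, depth 3), All (id 12, depth 3), Science (id 14, depth 3).
Iteration 4: rows with parent in {7,12,14} -> NonFiction (id 13, depth 4).
Iteration 5: no rows with parent in {13}; recursion stops.
depth values: 0, 1, 1, 2, 2, 3, 3, 3, 4; the maximum is 4.

4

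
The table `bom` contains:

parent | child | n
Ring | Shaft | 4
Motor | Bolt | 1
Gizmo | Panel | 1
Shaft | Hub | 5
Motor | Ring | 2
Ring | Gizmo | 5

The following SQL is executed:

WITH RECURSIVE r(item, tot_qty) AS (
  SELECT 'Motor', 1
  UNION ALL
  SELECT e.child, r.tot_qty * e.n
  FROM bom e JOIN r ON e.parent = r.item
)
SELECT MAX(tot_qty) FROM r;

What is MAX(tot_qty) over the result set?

40

Base: (Motor, tot_qty=1).
Iteration 1: components of {Motor} -> Bolt = 1*1 = 1, Ring = 1*2 = 2.
Iteration 2: components of {Bolt,Ring} -> Gizmo = 2*5 = 10, Shaft = 2*4 = 8.
Iteration 3: components of {Gizmo,Shaft} -> Hub = 8*5 = 40, Panel = 10*1 = 10.
Iteration 4: no further components; recursion stops.
tot_qty values: 1, 2, 1, 8, 10, 40, 10; the maximum is 40.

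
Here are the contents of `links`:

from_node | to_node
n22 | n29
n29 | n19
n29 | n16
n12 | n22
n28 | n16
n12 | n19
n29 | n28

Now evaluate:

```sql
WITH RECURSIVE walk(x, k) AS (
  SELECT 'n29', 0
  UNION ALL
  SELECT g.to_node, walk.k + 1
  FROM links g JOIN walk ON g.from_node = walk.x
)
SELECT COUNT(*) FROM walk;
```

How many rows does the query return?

5

Base: (n29, k=0).
Iteration 1: edges from {n29} -> (n16, k=1), (n19, k=1), (n28, k=1).
Iteration 2: edges from {n16,n19,n28} -> (n16, k=2).
Iteration 3: no outgoing edges from {n16}; recursion stops.
Total rows emitted: 5.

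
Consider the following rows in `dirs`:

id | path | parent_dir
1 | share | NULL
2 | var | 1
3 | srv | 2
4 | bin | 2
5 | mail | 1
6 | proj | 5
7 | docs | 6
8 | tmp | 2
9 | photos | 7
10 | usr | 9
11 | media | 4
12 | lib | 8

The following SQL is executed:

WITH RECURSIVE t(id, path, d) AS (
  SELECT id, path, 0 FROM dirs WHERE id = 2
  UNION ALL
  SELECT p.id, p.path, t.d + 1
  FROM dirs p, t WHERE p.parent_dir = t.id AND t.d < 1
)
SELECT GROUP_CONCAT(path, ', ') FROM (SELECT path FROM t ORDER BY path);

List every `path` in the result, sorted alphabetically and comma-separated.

bin, srv, tmp, var

Base: id=2 (var) at d 0.
Iteration 1: rows with parent_dir in {2} -> srv (id 3, d 1), bin (id 4, d 1), tmp (id 8, d 1).
Iteration 2: d < 1 fails for all current rows; recursion stops.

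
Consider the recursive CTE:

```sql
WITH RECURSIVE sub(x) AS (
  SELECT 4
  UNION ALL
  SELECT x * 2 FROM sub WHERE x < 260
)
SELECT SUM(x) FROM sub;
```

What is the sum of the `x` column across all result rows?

1020

Base: x=4.
Iteration 1: 4 < 260 holds -> x = 4 * 2 = 8.
Iteration 2: 8 < 260 holds -> x = 8 * 2 = 16.
Iteration 3: 16 < 260 holds -> x = 16 * 2 = 32.
Iteration 4: 32 < 260 holds -> x = 32 * 2 = 64.
Iteration 5: 64 < 260 holds -> x = 64 * 2 = 128.
Iteration 6: 128 < 260 holds -> x = 128 * 2 = 256.
Iteration 7: 256 < 260 holds -> x = 256 * 2 = 512.
Iteration 8: 512 < 260 fails; recursion stops.
SUM(x) = 4 + 8 + 16 + 32 + 64 + 128 + 256 + 512 = 1020.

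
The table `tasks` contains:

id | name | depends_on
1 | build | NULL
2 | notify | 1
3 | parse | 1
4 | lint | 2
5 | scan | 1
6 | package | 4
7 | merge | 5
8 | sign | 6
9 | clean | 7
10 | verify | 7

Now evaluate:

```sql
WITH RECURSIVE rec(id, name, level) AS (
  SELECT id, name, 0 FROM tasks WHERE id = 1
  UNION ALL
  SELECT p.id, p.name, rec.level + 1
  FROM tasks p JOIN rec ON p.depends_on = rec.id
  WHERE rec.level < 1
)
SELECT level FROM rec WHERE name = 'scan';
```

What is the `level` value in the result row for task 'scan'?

1

Base: id=1 (build) at level 0.
Iteration 1: rows with depends_on in {1} -> notify (id 2, level 1), parse (id 3, level 1), scan (id 5, level 1).
Iteration 2: level < 1 fails for all current rows; recursion stops.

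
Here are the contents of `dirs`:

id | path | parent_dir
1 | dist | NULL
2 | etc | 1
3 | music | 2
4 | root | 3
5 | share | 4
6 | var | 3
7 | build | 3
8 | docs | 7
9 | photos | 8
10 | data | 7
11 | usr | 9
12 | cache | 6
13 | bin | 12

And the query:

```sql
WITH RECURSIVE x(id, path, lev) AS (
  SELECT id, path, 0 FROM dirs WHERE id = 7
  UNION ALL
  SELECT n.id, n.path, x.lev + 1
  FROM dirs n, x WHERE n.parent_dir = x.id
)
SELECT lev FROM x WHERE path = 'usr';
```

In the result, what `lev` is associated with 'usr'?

Base: id=7 (build) at lev 0.
Iteration 1: rows with parent_dir in {7} -> docs (id 8, lev 1), data (id 10, lev 1).
Iteration 2: rows with parent_dir in {8,10} -> photos (id 9, lev 2).
Iteration 3: rows with parent_dir in {9} -> usr (id 11, lev 3).
Iteration 4: no rows with parent_dir in {11}; recursion stops.

3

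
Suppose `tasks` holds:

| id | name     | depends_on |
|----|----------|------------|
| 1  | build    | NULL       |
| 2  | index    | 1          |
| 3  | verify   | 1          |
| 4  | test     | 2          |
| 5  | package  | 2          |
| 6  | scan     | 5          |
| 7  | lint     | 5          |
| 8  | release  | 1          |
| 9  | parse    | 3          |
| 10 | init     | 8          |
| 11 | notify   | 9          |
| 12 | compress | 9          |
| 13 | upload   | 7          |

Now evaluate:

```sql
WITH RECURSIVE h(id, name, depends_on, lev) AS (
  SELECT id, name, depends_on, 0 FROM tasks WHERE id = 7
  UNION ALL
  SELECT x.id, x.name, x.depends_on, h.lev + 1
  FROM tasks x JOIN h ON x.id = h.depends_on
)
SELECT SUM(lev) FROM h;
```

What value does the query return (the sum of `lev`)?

Base: id=7 (lint), depends_on=5, lev 0.
Iteration 1: join on id=5 -> package (id 5, depends_on=2, lev 1).
Iteration 2: join on id=2 -> index (id 2, depends_on=1, lev 2).
Iteration 3: join on id=1 -> build (id 1, depends_on=NULL, lev 3).
Iteration 4: depends_on is NULL; no match; recursion stops.
SUM(lev) = 0 + 1 + 2 + 3 = 6.

6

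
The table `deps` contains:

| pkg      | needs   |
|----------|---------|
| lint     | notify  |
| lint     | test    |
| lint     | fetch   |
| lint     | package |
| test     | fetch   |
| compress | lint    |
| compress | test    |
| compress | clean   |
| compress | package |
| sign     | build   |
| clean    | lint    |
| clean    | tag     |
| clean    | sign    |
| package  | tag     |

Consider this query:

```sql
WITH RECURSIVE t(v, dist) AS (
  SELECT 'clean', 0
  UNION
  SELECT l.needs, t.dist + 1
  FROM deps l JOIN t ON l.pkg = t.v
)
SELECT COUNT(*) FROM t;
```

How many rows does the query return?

Base: (clean, dist=0).
Iteration 1: edges from {clean} -> (lint, dist=1), (sign, dist=1), (tag, dist=1).
Iteration 2: edges from {lint,sign,tag} -> (build, dist=2), (fetch, dist=2), (notify, dist=2), (package, dist=2), (test, dist=2).
Iteration 3: edges from {build,fetch,notify,package,test} -> (fetch, dist=3), (tag, dist=3).
Iteration 4: no outgoing edges from {fetch,tag}; recursion stops.
Total rows emitted: 11.

11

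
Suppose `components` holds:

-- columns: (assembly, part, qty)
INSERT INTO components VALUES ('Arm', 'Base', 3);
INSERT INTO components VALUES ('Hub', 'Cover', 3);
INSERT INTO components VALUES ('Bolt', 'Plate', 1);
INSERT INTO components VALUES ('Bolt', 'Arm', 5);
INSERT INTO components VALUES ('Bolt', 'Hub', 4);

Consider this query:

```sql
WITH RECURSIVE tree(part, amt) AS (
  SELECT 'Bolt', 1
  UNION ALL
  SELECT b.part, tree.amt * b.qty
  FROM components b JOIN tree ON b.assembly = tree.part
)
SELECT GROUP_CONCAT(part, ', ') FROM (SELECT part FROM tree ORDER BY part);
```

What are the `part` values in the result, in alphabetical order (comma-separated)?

Base: (Bolt, amt=1).
Iteration 1: components of {Bolt} -> Arm = 1*5 = 5, Hub = 1*4 = 4, Plate = 1*1 = 1.
Iteration 2: components of {Arm,Hub,Plate} -> Base = 5*3 = 15, Cover = 4*3 = 12.
Iteration 3: no further components; recursion stops.

Arm, Base, Bolt, Cover, Hub, Plate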